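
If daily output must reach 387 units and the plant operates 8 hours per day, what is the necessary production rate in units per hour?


Formula: Production Rate = Daily Demand / Available Hours
Rate = 387 units/day / 8 hours/day
Rate = 48.4 units/hour

48.4 units/hour


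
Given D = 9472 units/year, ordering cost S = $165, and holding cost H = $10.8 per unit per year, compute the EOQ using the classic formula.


Formula: EOQ = sqrt(2 * D * S / H)
Numerator: 2 * 9472 * 165 = 3125760
2DS/H = 3125760 / 10.8 = 289422.2
EOQ = sqrt(289422.2) = 538.0 units

538.0 units


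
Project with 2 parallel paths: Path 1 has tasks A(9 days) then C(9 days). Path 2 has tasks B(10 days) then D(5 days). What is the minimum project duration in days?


Path 1 = 9 + 9 = 18 days
Path 2 = 10 + 5 = 15 days
Duration = max(18, 15) = 18 days

18 days


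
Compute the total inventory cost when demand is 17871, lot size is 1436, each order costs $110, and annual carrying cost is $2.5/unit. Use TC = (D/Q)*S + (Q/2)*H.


TC = 17871/1436 * 110 + 1436/2 * 2.5

$3163.95


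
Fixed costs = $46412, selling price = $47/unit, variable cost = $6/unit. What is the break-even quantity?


Formula: BEQ = Fixed Costs / (Price - Variable Cost)
Contribution margin = $47 - $6 = $41/unit
BEQ = ceil($46412 / $41/unit) = ceil(1132.0) = 1132 units

1132 units


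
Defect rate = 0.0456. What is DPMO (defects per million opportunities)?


DPMO = defect_rate * 1000000 = 0.0456 * 1000000

45600


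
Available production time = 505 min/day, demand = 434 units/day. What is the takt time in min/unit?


Formula: Takt Time = Available Production Time / Customer Demand
Takt = 505 min/day / 434 units/day
Takt = 1.16 min/unit

1.16 min/unit


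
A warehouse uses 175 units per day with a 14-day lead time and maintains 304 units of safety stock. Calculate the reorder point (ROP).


Formula: ROP = (Daily Demand * Lead Time) + Safety Stock
Demand during lead time = 175 * 14 = 2450 units
ROP = 2450 + 304 = 2754 units

2754 units


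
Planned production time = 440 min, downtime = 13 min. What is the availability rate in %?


Formula: Availability = (Planned Time - Downtime) / Planned Time * 100
Uptime = 440 - 13 = 427 min
Availability = 427 / 440 * 100 = 97.0%

97.0%


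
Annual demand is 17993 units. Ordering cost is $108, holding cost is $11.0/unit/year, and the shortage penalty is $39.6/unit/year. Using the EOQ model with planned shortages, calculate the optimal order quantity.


Formula: EOQ* = sqrt(2DS/H) * sqrt((H+P)/P)
Base EOQ = sqrt(2*17993*108/11.0) = 594.4 units
Correction = sqrt((11.0+39.6)/39.6) = 1.13039
EOQ* = 594.4 * 1.13039 = 671.9 units

671.9 units


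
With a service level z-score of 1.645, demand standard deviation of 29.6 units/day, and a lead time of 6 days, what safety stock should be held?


Formula: SS = z * sigma_d * sqrt(LT)
sqrt(LT) = sqrt(6) = 2.4495
SS = 1.645 * 29.6 * 2.4495
SS = 119.3 units

119.3 units


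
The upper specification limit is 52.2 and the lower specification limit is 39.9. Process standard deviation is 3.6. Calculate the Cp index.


Cp = (52.2 - 39.9) / (6 * 3.6)

0.57


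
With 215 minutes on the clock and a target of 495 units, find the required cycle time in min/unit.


Formula: CT = Available Time / Number of Units
CT = 215 min / 495 units
CT = 0.43 min/unit

0.43 min/unit


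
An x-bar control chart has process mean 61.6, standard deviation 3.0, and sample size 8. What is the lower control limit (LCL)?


LCL = 61.6 - 3 * 3.0 / sqrt(8)

58.42


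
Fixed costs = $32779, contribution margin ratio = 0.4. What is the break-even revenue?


Formula: BER = Fixed Costs / Contribution Margin Ratio
BER = $32779 / 0.4
BER = $81947.50 (to the nearest cent)

$81947.50


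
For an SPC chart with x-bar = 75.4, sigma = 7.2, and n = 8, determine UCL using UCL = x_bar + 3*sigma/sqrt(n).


UCL = 75.4 + 3 * 7.2 / sqrt(8)

83.04


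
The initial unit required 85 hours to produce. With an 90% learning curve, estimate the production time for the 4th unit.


Formula: T_n = T_1 * (learning_rate)^(log2(n)) where learning_rate = rate/100
Doublings = log2(4) = 2
T_n = 85 * 0.9^2
T_n = 85 * 0.81 = 68.9 hours

68.9 hours


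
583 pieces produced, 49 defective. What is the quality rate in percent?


Formula: Quality Rate = Good Pieces / Total Pieces * 100
Good pieces = 583 - 49 = 534
QR = 534 / 583 * 100 = 91.6%

91.6%


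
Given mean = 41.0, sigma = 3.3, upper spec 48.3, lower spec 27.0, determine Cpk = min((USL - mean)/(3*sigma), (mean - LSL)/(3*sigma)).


Cpu = (48.3 - 41.0) / (3 * 3.3) = 0.74
Cpl = (41.0 - 27.0) / (3 * 3.3) = 1.41
Cpk = min(0.74, 1.41) = 0.74

0.74


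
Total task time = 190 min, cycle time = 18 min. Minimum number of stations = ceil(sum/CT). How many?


Formula: N_min = ceil(Sum of Task Times / Cycle Time)
N_min = ceil(190 min / 18 min) = ceil(10.5556)
N_min = 11 stations

11


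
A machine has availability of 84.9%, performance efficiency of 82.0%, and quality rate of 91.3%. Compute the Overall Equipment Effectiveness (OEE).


Formula: OEE = Availability * Performance * Quality / 10000
A * P = 84.9% * 82.0% / 100 = 69.62%
OEE = 69.62% * 91.3% / 100 = 63.6%

63.6%


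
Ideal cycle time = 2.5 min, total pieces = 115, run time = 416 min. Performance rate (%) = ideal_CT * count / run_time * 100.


Formula: Performance = (Ideal CT * Total Count) / Run Time * 100
Ideal output time = 2.5 * 115 = 287.5 min
Performance = 287.5 / 416 * 100 = 69.1%

69.1%


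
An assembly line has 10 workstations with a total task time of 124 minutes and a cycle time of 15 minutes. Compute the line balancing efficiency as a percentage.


Formula: Efficiency = Sum of Task Times / (N_stations * CT) * 100
Total station capacity = 10 stations * 15 min = 150 min
Efficiency = 124 / 150 * 100 = 82.7%

82.7%


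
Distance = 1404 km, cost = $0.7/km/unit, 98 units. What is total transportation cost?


TC = dist * cost * units = 1404 * 0.7 * 98 = $96314.40

$96314.40


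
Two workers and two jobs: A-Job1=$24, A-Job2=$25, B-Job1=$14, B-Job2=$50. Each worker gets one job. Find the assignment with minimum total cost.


Option 1: A->1 + B->2 = $24 + $50 = $74
Option 2: A->2 + B->1 = $25 + $14 = $39
Min cost = min($74, $39) = $39

$39


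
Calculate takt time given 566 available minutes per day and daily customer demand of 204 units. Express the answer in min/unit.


Formula: Takt Time = Available Production Time / Customer Demand
Takt = 566 min/day / 204 units/day
Takt = 2.77 min/unit

2.77 min/unit


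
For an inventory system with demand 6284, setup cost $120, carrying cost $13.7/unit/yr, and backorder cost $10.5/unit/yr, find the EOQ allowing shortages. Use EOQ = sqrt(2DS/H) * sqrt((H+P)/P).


Formula: EOQ* = sqrt(2DS/H) * sqrt((H+P)/P)
Base EOQ = sqrt(2*6284*120/13.7) = 331.79 units
Correction = sqrt((13.7+10.5)/10.5) = 1.51814
EOQ* = 331.79 * 1.51814 = 503.7 units

503.7 units


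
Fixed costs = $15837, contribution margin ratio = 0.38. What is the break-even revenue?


Formula: BER = Fixed Costs / Contribution Margin Ratio
BER = $15837 / 0.38
BER = $41676.32 (to the nearest cent)

$41676.32


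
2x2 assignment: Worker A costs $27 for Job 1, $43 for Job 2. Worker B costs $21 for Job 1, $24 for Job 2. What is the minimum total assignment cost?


Option 1: A->1 + B->2 = $27 + $24 = $51
Option 2: A->2 + B->1 = $43 + $21 = $64
Min cost = min($51, $64) = $51

$51


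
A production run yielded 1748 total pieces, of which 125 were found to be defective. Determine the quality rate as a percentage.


Formula: Quality Rate = Good Pieces / Total Pieces * 100
Good pieces = 1748 - 125 = 1623
QR = 1623 / 1748 * 100 = 92.8%

92.8%


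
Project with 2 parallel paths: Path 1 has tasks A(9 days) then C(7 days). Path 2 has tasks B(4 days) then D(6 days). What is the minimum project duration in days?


Path 1 = 9 + 7 = 16 days
Path 2 = 4 + 6 = 10 days
Duration = max(16, 10) = 16 days

16 days


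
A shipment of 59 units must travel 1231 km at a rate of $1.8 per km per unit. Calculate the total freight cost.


TC = dist * cost * units = 1231 * 1.8 * 59 = $130732.20

$130732.20


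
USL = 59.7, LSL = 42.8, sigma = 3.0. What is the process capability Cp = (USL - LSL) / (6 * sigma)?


Cp = (59.7 - 42.8) / (6 * 3.0)

0.94


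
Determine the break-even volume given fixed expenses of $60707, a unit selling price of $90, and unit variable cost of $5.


Formula: BEQ = Fixed Costs / (Price - Variable Cost)
Contribution margin = $90 - $5 = $85/unit
BEQ = ceil($60707 / $85/unit) = ceil(714.2) = 715 units

715 units


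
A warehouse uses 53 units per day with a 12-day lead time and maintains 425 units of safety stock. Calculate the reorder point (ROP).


Formula: ROP = (Daily Demand * Lead Time) + Safety Stock
Demand during lead time = 53 * 12 = 636 units
ROP = 636 + 425 = 1061 units

1061 units


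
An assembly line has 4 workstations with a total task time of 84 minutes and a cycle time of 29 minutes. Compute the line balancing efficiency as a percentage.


Formula: Efficiency = Sum of Task Times / (N_stations * CT) * 100
Total station capacity = 4 stations * 29 min = 116 min
Efficiency = 84 / 116 * 100 = 72.4%

72.4%


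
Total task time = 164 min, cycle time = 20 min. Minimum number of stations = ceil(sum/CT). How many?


Formula: N_min = ceil(Sum of Task Times / Cycle Time)
N_min = ceil(164 min / 20 min) = ceil(8.2)
N_min = 9 stations

9


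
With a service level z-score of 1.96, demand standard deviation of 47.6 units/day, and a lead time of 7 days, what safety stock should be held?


Formula: SS = z * sigma_d * sqrt(LT)
sqrt(LT) = sqrt(7) = 2.6458
SS = 1.96 * 47.6 * 2.6458
SS = 246.8 units

246.8 units


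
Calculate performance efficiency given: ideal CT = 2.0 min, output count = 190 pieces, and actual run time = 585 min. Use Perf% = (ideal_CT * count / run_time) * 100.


Formula: Performance = (Ideal CT * Total Count) / Run Time * 100
Ideal output time = 2.0 * 190 = 380.0 min
Performance = 380.0 / 585 * 100 = 65.0%

65.0%


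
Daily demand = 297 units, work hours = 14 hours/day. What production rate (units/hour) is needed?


Formula: Production Rate = Daily Demand / Available Hours
Rate = 297 units/day / 14 hours/day
Rate = 21.2 units/hour

21.2 units/hour


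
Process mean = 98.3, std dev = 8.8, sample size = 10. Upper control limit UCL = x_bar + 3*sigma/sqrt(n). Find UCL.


UCL = 98.3 + 3 * 8.8 / sqrt(10)

106.65


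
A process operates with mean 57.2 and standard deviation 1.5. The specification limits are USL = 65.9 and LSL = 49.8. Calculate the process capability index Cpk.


Cpu = (65.9 - 57.2) / (3 * 1.5) = 1.93
Cpl = (57.2 - 49.8) / (3 * 1.5) = 1.64
Cpk = min(1.93, 1.64) = 1.64

1.64


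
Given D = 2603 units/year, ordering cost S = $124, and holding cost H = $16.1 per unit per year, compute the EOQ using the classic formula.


Formula: EOQ = sqrt(2 * D * S / H)
Numerator: 2 * 2603 * 124 = 645544
2DS/H = 645544 / 16.1 = 40095.9
EOQ = sqrt(40095.9) = 200.2 units

200.2 units


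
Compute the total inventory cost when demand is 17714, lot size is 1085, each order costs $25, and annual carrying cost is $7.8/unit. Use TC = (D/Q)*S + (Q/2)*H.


TC = 17714/1085 * 25 + 1085/2 * 7.8

$4639.66


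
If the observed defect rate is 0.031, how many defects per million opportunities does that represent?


DPMO = defect_rate * 1000000 = 0.031 * 1000000

31000


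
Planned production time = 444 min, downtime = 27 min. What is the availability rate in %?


Formula: Availability = (Planned Time - Downtime) / Planned Time * 100
Uptime = 444 - 27 = 417 min
Availability = 417 / 444 * 100 = 93.9%

93.9%


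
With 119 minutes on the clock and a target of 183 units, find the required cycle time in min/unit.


Formula: CT = Available Time / Number of Units
CT = 119 min / 183 units
CT = 0.65 min/unit

0.65 min/unit


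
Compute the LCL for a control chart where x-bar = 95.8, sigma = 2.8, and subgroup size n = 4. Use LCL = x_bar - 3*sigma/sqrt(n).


LCL = 95.8 - 3 * 2.8 / sqrt(4)

91.6


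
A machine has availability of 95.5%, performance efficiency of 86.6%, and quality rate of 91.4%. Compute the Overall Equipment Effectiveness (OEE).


Formula: OEE = Availability * Performance * Quality / 10000
A * P = 95.5% * 86.6% / 100 = 82.7%
OEE = 82.7% * 91.4% / 100 = 75.6%

75.6%


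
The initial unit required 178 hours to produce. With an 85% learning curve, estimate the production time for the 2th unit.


Formula: T_n = T_1 * (learning_rate)^(log2(n)) where learning_rate = rate/100
Doublings = log2(2) = 1
T_n = 178 * 0.85^1
T_n = 178 * 0.85 = 151.3 hours

151.3 hours


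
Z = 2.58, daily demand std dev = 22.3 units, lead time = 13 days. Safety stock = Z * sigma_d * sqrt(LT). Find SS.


Formula: SS = z * sigma_d * sqrt(LT)
sqrt(LT) = sqrt(13) = 3.6056
SS = 2.58 * 22.3 * 3.6056
SS = 207.4 units

207.4 units


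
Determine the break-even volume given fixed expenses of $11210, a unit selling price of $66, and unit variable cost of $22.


Formula: BEQ = Fixed Costs / (Price - Variable Cost)
Contribution margin = $66 - $22 = $44/unit
BEQ = ceil($11210 / $44/unit) = ceil(254.77) = 255 units

255 units


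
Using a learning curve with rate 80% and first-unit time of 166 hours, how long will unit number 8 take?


Formula: T_n = T_1 * (learning_rate)^(log2(n)) where learning_rate = rate/100
Doublings = log2(8) = 3
T_n = 166 * 0.8^3
T_n = 166 * 0.512 = 85.0 hours

85.0 hours


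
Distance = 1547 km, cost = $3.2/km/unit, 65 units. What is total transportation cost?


TC = dist * cost * units = 1547 * 3.2 * 65 = $321776.00

$321776.00


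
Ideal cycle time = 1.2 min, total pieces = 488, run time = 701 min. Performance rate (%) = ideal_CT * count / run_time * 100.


Formula: Performance = (Ideal CT * Total Count) / Run Time * 100
Ideal output time = 1.2 * 488 = 585.6 min
Performance = 585.6 / 701 * 100 = 83.5%

83.5%


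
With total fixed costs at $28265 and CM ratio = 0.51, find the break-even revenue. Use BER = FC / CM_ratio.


Formula: BER = Fixed Costs / Contribution Margin Ratio
BER = $28265 / 0.51
BER = $55421.57 (to the nearest cent)

$55421.57


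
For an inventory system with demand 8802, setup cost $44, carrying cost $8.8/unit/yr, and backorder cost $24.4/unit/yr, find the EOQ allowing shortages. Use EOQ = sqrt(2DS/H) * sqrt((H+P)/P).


Formula: EOQ* = sqrt(2DS/H) * sqrt((H+P)/P)
Base EOQ = sqrt(2*8802*44/8.8) = 296.68 units
Correction = sqrt((8.8+24.4)/24.4) = 1.16647
EOQ* = 296.68 * 1.16647 = 346.1 units

346.1 units


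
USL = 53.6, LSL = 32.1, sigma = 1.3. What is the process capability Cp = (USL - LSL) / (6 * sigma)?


Cp = (53.6 - 32.1) / (6 * 1.3)

2.76


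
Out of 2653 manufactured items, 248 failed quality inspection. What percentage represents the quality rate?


Formula: Quality Rate = Good Pieces / Total Pieces * 100
Good pieces = 2653 - 248 = 2405
QR = 2405 / 2653 * 100 = 90.7%

90.7%


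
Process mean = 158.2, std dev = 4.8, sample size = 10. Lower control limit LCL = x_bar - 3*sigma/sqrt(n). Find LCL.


LCL = 158.2 - 3 * 4.8 / sqrt(10)

153.65


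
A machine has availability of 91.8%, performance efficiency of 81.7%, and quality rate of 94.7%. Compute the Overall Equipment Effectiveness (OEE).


Formula: OEE = Availability * Performance * Quality / 10000
A * P = 91.8% * 81.7% / 100 = 75.0%
OEE = 75.0% * 94.7% / 100 = 71.0%

71.0%


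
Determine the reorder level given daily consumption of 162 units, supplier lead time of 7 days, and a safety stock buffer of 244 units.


Formula: ROP = (Daily Demand * Lead Time) + Safety Stock
Demand during lead time = 162 * 7 = 1134 units
ROP = 1134 + 244 = 1378 units

1378 units


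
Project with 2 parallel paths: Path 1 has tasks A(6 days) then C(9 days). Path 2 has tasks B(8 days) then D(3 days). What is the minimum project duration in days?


Path 1 = 6 + 9 = 15 days
Path 2 = 8 + 3 = 11 days
Duration = max(15, 11) = 15 days

15 days


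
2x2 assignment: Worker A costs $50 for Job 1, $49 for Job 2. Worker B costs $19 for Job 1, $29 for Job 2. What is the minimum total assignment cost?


Option 1: A->1 + B->2 = $50 + $29 = $79
Option 2: A->2 + B->1 = $49 + $19 = $68
Min cost = min($79, $68) = $68

$68


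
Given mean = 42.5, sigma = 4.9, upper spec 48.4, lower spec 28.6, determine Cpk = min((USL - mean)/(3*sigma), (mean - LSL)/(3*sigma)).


Cpu = (48.4 - 42.5) / (3 * 4.9) = 0.4
Cpl = (42.5 - 28.6) / (3 * 4.9) = 0.95
Cpk = min(0.4, 0.95) = 0.4

0.4


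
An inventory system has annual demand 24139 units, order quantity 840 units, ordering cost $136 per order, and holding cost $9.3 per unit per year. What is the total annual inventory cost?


TC = 24139/840 * 136 + 840/2 * 9.3

$7814.22


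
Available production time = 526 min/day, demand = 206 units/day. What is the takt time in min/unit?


Formula: Takt Time = Available Production Time / Customer Demand
Takt = 526 min/day / 206 units/day
Takt = 2.55 min/unit

2.55 min/unit


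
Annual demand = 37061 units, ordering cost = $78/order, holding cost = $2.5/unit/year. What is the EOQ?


Formula: EOQ = sqrt(2 * D * S / H)
Numerator: 2 * 37061 * 78 = 5781516
2DS/H = 5781516 / 2.5 = 2312606.4
EOQ = sqrt(2312606.4) = 1520.7 units

1520.7 units


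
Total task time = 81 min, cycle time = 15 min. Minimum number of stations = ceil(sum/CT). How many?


Formula: N_min = ceil(Sum of Task Times / Cycle Time)
N_min = ceil(81 min / 15 min) = ceil(5.4)
N_min = 6 stations

6


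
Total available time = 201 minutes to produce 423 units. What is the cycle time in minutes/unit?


Formula: CT = Available Time / Number of Units
CT = 201 min / 423 units
CT = 0.48 min/unit

0.48 min/unit


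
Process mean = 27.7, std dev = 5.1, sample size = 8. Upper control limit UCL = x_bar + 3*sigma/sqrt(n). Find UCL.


UCL = 27.7 + 3 * 5.1 / sqrt(8)

33.11


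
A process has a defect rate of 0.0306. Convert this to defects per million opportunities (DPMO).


DPMO = defect_rate * 1000000 = 0.0306 * 1000000

30600


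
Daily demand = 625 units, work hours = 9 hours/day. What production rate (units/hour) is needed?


Formula: Production Rate = Daily Demand / Available Hours
Rate = 625 units/day / 9 hours/day
Rate = 69.4 units/hour

69.4 units/hour


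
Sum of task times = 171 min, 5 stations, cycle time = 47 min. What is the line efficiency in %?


Formula: Efficiency = Sum of Task Times / (N_stations * CT) * 100
Total station capacity = 5 stations * 47 min = 235 min
Efficiency = 171 / 235 * 100 = 72.8%

72.8%


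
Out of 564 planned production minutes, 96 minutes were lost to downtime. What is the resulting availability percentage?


Formula: Availability = (Planned Time - Downtime) / Planned Time * 100
Uptime = 564 - 96 = 468 min
Availability = 468 / 564 * 100 = 83.0%

83.0%


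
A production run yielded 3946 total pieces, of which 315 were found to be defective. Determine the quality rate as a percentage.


Formula: Quality Rate = Good Pieces / Total Pieces * 100
Good pieces = 3946 - 315 = 3631
QR = 3631 / 3946 * 100 = 92.0%

92.0%


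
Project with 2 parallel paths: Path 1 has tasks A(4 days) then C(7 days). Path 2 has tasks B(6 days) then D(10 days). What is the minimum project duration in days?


Path 1 = 4 + 7 = 11 days
Path 2 = 6 + 10 = 16 days
Duration = max(11, 16) = 16 days

16 days


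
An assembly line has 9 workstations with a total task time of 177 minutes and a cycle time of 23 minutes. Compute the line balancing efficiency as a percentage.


Formula: Efficiency = Sum of Task Times / (N_stations * CT) * 100
Total station capacity = 9 stations * 23 min = 207 min
Efficiency = 177 / 207 * 100 = 85.5%

85.5%


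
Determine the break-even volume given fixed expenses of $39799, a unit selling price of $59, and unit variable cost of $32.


Formula: BEQ = Fixed Costs / (Price - Variable Cost)
Contribution margin = $59 - $32 = $27/unit
BEQ = ceil($39799 / $27/unit) = ceil(1474.04) = 1475 units

1475 units


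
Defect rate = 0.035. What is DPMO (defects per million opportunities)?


DPMO = defect_rate * 1000000 = 0.035 * 1000000

35000


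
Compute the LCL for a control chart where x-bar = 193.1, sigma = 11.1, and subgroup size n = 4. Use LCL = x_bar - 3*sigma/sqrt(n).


LCL = 193.1 - 3 * 11.1 / sqrt(4)

176.45


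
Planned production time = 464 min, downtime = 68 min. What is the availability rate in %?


Formula: Availability = (Planned Time - Downtime) / Planned Time * 100
Uptime = 464 - 68 = 396 min
Availability = 396 / 464 * 100 = 85.3%

85.3%


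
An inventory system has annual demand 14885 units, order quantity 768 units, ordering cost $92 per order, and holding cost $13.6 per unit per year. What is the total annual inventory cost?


TC = 14885/768 * 92 + 768/2 * 13.6

$7005.50


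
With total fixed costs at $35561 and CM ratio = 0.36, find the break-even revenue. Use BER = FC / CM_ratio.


Formula: BER = Fixed Costs / Contribution Margin Ratio
BER = $35561 / 0.36
BER = $98780.56 (to the nearest cent)

$98780.56


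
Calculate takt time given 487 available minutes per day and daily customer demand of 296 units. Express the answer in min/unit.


Formula: Takt Time = Available Production Time / Customer Demand
Takt = 487 min/day / 296 units/day
Takt = 1.65 min/unit

1.65 min/unit


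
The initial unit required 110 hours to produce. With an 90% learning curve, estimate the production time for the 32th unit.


Formula: T_n = T_1 * (learning_rate)^(log2(n)) where learning_rate = rate/100
Doublings = log2(32) = 5
T_n = 110 * 0.9^5
T_n = 110 * 0.5905 = 65.0 hours

65.0 hours


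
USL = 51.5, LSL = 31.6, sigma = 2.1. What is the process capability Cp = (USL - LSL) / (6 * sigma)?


Cp = (51.5 - 31.6) / (6 * 2.1)

1.58


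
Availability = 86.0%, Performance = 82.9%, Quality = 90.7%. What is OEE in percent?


Formula: OEE = Availability * Performance * Quality / 10000
A * P = 86.0% * 82.9% / 100 = 71.29%
OEE = 71.29% * 90.7% / 100 = 64.7%

64.7%


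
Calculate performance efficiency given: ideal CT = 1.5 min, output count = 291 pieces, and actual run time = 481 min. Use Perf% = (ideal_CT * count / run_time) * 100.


Formula: Performance = (Ideal CT * Total Count) / Run Time * 100
Ideal output time = 1.5 * 291 = 436.5 min
Performance = 436.5 / 481 * 100 = 90.7%

90.7%


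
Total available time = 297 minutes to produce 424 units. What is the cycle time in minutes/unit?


Formula: CT = Available Time / Number of Units
CT = 297 min / 424 units
CT = 0.7 min/unit

0.7 min/unit


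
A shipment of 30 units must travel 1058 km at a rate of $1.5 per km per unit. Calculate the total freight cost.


TC = dist * cost * units = 1058 * 1.5 * 30 = $47610.00

$47610.00


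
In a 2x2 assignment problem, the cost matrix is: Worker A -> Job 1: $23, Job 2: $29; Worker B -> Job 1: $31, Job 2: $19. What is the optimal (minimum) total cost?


Option 1: A->1 + B->2 = $23 + $19 = $42
Option 2: A->2 + B->1 = $29 + $31 = $60
Min cost = min($42, $60) = $42

$42


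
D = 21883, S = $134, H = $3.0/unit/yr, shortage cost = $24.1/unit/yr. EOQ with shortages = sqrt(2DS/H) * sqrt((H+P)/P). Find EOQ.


Formula: EOQ* = sqrt(2DS/H) * sqrt((H+P)/P)
Base EOQ = sqrt(2*21883*134/3.0) = 1398.17 units
Correction = sqrt((3.0+24.1)/24.1) = 1.06042
EOQ* = 1398.17 * 1.06042 = 1482.6 units

1482.6 units


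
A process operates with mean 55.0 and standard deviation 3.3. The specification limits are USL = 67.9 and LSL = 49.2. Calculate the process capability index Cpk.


Cpu = (67.9 - 55.0) / (3 * 3.3) = 1.3
Cpl = (55.0 - 49.2) / (3 * 3.3) = 0.59
Cpk = min(1.3, 0.59) = 0.59

0.59


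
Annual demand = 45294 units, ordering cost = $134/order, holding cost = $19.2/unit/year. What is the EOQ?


Formula: EOQ = sqrt(2 * D * S / H)
Numerator: 2 * 45294 * 134 = 12138792
2DS/H = 12138792 / 19.2 = 632228.8
EOQ = sqrt(632228.8) = 795.1 units

795.1 units


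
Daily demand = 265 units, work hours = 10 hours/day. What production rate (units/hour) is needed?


Formula: Production Rate = Daily Demand / Available Hours
Rate = 265 units/day / 10 hours/day
Rate = 26.5 units/hour

26.5 units/hour


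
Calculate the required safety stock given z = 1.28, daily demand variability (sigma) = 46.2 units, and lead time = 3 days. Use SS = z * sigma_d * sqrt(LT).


Formula: SS = z * sigma_d * sqrt(LT)
sqrt(LT) = sqrt(3) = 1.7321
SS = 1.28 * 46.2 * 1.7321
SS = 102.4 units

102.4 units


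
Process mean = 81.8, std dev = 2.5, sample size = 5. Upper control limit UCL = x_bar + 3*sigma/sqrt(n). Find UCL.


UCL = 81.8 + 3 * 2.5 / sqrt(5)

85.15


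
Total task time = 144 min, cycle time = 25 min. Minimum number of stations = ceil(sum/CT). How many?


Formula: N_min = ceil(Sum of Task Times / Cycle Time)
N_min = ceil(144 min / 25 min) = ceil(5.76)
N_min = 6 stations

6


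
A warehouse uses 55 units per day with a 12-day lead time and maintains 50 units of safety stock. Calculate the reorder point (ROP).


Formula: ROP = (Daily Demand * Lead Time) + Safety Stock
Demand during lead time = 55 * 12 = 660 units
ROP = 660 + 50 = 710 units

710 units


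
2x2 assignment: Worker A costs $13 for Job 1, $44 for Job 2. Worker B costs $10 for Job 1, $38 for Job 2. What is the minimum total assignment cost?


Option 1: A->1 + B->2 = $13 + $38 = $51
Option 2: A->2 + B->1 = $44 + $10 = $54
Min cost = min($51, $54) = $51

$51


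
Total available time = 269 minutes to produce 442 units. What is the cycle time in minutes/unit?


Formula: CT = Available Time / Number of Units
CT = 269 min / 442 units
CT = 0.61 min/unit

0.61 min/unit


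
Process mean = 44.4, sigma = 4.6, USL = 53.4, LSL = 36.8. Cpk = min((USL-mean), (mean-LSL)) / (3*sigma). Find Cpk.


Cpu = (53.4 - 44.4) / (3 * 4.6) = 0.65
Cpl = (44.4 - 36.8) / (3 * 4.6) = 0.55
Cpk = min(0.65, 0.55) = 0.55

0.55


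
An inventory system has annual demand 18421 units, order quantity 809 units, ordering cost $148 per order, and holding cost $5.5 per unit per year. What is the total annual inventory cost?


TC = 18421/809 * 148 + 809/2 * 5.5

$5594.72


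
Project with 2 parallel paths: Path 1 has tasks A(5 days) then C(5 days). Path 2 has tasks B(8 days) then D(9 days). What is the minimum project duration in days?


Path 1 = 5 + 5 = 10 days
Path 2 = 8 + 9 = 17 days
Duration = max(10, 17) = 17 days

17 days


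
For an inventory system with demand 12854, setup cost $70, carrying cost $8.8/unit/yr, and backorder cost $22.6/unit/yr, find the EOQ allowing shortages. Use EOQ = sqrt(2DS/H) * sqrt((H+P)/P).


Formula: EOQ* = sqrt(2DS/H) * sqrt((H+P)/P)
Base EOQ = sqrt(2*12854*70/8.8) = 452.21 units
Correction = sqrt((8.8+22.6)/22.6) = 1.17872
EOQ* = 452.21 * 1.17872 = 533.0 units

533.0 units


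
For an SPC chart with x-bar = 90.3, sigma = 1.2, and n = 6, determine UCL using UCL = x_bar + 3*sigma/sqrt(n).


UCL = 90.3 + 3 * 1.2 / sqrt(6)

91.77


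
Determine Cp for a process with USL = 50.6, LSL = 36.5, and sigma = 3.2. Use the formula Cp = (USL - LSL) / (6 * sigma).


Cp = (50.6 - 36.5) / (6 * 3.2)

0.73


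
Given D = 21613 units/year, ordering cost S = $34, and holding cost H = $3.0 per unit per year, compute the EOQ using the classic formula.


Formula: EOQ = sqrt(2 * D * S / H)
Numerator: 2 * 21613 * 34 = 1469684
2DS/H = 1469684 / 3.0 = 489894.7
EOQ = sqrt(489894.7) = 699.9 units

699.9 units


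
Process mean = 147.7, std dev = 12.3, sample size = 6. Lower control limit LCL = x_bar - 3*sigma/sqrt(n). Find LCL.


LCL = 147.7 - 3 * 12.3 / sqrt(6)

132.64


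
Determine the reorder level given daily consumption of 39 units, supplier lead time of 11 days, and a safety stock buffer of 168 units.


Formula: ROP = (Daily Demand * Lead Time) + Safety Stock
Demand during lead time = 39 * 11 = 429 units
ROP = 429 + 168 = 597 units

597 units


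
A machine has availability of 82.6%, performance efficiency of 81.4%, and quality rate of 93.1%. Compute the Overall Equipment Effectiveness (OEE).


Formula: OEE = Availability * Performance * Quality / 10000
A * P = 82.6% * 81.4% / 100 = 67.24%
OEE = 67.24% * 93.1% / 100 = 62.6%

62.6%


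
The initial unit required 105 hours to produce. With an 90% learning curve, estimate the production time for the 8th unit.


Formula: T_n = T_1 * (learning_rate)^(log2(n)) where learning_rate = rate/100
Doublings = log2(8) = 3
T_n = 105 * 0.9^3
T_n = 105 * 0.729 = 76.5 hours

76.5 hours


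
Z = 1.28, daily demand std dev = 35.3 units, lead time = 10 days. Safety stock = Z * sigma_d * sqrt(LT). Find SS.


Formula: SS = z * sigma_d * sqrt(LT)
sqrt(LT) = sqrt(10) = 3.1623
SS = 1.28 * 35.3 * 3.1623
SS = 142.9 units

142.9 units


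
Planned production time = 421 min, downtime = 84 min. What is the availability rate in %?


Formula: Availability = (Planned Time - Downtime) / Planned Time * 100
Uptime = 421 - 84 = 337 min
Availability = 337 / 421 * 100 = 80.0%

80.0%


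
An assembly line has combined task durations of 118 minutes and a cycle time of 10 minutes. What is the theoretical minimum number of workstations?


Formula: N_min = ceil(Sum of Task Times / Cycle Time)
N_min = ceil(118 min / 10 min) = ceil(11.8)
N_min = 12 stations

12


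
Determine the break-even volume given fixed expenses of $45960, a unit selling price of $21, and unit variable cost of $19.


Formula: BEQ = Fixed Costs / (Price - Variable Cost)
Contribution margin = $21 - $19 = $2/unit
BEQ = ceil($45960 / $2/unit) = ceil(22980.0) = 22980 units

22980 units


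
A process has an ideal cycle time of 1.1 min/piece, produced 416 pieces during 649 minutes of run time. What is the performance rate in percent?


Formula: Performance = (Ideal CT * Total Count) / Run Time * 100
Ideal output time = 1.1 * 416 = 457.6 min
Performance = 457.6 / 649 * 100 = 70.5%

70.5%


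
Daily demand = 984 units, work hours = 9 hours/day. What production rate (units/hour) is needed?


Formula: Production Rate = Daily Demand / Available Hours
Rate = 984 units/day / 9 hours/day
Rate = 109.3 units/hour

109.3 units/hour


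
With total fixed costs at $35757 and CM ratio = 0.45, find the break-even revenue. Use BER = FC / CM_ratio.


Formula: BER = Fixed Costs / Contribution Margin Ratio
BER = $35757 / 0.45
BER = $79460.00 (to the nearest cent)

$79460.00


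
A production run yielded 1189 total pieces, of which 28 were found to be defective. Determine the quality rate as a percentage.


Formula: Quality Rate = Good Pieces / Total Pieces * 100
Good pieces = 1189 - 28 = 1161
QR = 1161 / 1189 * 100 = 97.6%

97.6%


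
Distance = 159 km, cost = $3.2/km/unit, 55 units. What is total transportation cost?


TC = dist * cost * units = 159 * 3.2 * 55 = $27984.00

$27984.00


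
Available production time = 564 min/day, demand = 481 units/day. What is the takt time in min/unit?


Formula: Takt Time = Available Production Time / Customer Demand
Takt = 564 min/day / 481 units/day
Takt = 1.17 min/unit

1.17 min/unit


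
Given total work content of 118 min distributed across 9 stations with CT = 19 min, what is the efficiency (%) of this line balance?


Formula: Efficiency = Sum of Task Times / (N_stations * CT) * 100
Total station capacity = 9 stations * 19 min = 171 min
Efficiency = 118 / 171 * 100 = 69.0%

69.0%


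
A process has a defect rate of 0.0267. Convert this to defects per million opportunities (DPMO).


DPMO = defect_rate * 1000000 = 0.0267 * 1000000

26700


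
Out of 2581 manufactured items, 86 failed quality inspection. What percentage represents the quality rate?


Formula: Quality Rate = Good Pieces / Total Pieces * 100
Good pieces = 2581 - 86 = 2495
QR = 2495 / 2581 * 100 = 96.7%

96.7%


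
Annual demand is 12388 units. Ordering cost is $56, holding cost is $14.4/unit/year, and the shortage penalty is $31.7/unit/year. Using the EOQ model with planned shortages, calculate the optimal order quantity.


Formula: EOQ* = sqrt(2DS/H) * sqrt((H+P)/P)
Base EOQ = sqrt(2*12388*56/14.4) = 310.4 units
Correction = sqrt((14.4+31.7)/31.7) = 1.20593
EOQ* = 310.4 * 1.20593 = 374.3 units

374.3 units


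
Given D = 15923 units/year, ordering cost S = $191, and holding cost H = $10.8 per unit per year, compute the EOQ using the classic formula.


Formula: EOQ = sqrt(2 * D * S / H)
Numerator: 2 * 15923 * 191 = 6082586
2DS/H = 6082586 / 10.8 = 563202.4
EOQ = sqrt(563202.4) = 750.5 units

750.5 units


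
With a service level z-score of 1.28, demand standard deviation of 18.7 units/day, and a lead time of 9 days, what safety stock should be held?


Formula: SS = z * sigma_d * sqrt(LT)
sqrt(LT) = sqrt(9) = 3.0
SS = 1.28 * 18.7 * 3.0
SS = 71.8 units

71.8 units


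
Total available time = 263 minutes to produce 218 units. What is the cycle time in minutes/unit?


Formula: CT = Available Time / Number of Units
CT = 263 min / 218 units
CT = 1.21 min/unit

1.21 min/unit


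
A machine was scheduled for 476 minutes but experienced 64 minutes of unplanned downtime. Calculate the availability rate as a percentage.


Formula: Availability = (Planned Time - Downtime) / Planned Time * 100
Uptime = 476 - 64 = 412 min
Availability = 412 / 476 * 100 = 86.6%

86.6%


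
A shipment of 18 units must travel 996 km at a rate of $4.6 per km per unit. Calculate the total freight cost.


TC = dist * cost * units = 996 * 4.6 * 18 = $82468.80

$82468.80


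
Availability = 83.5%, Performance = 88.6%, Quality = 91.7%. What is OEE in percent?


Formula: OEE = Availability * Performance * Quality / 10000
A * P = 83.5% * 88.6% / 100 = 73.98%
OEE = 73.98% * 91.7% / 100 = 67.8%

67.8%


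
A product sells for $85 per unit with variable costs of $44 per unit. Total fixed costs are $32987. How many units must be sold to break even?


Formula: BEQ = Fixed Costs / (Price - Variable Cost)
Contribution margin = $85 - $44 = $41/unit
BEQ = ceil($32987 / $41/unit) = ceil(804.56) = 805 units

805 units


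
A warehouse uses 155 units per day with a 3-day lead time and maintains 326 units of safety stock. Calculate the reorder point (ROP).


Formula: ROP = (Daily Demand * Lead Time) + Safety Stock
Demand during lead time = 155 * 3 = 465 units
ROP = 465 + 326 = 791 units

791 units


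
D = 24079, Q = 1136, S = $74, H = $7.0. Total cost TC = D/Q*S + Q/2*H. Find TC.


TC = 24079/1136 * 74 + 1136/2 * 7.0

$5544.53


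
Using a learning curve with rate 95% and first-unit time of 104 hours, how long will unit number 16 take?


Formula: T_n = T_1 * (learning_rate)^(log2(n)) where learning_rate = rate/100
Doublings = log2(16) = 4
T_n = 104 * 0.95^4
T_n = 104 * 0.8145 = 84.7 hours

84.7 hours


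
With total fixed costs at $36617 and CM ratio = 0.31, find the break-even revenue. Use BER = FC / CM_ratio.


Formula: BER = Fixed Costs / Contribution Margin Ratio
BER = $36617 / 0.31
BER = $118119.35 (to the nearest cent)

$118119.35


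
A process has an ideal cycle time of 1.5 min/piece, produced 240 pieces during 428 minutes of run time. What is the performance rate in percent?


Formula: Performance = (Ideal CT * Total Count) / Run Time * 100
Ideal output time = 1.5 * 240 = 360.0 min
Performance = 360.0 / 428 * 100 = 84.1%

84.1%


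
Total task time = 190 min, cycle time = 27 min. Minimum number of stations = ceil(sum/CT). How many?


Formula: N_min = ceil(Sum of Task Times / Cycle Time)
N_min = ceil(190 min / 27 min) = ceil(7.037)
N_min = 8 stations

8


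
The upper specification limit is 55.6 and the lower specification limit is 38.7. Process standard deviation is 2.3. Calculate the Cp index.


Cp = (55.6 - 38.7) / (6 * 2.3)

1.22


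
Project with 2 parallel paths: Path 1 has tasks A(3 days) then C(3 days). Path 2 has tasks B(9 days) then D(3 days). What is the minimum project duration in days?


Path 1 = 3 + 3 = 6 days
Path 2 = 9 + 3 = 12 days
Duration = max(6, 12) = 12 days

12 days


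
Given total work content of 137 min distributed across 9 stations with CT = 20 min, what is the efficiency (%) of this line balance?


Formula: Efficiency = Sum of Task Times / (N_stations * CT) * 100
Total station capacity = 9 stations * 20 min = 180 min
Efficiency = 137 / 180 * 100 = 76.1%

76.1%


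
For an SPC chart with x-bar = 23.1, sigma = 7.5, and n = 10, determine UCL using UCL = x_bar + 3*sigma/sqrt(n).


UCL = 23.1 + 3 * 7.5 / sqrt(10)

30.22


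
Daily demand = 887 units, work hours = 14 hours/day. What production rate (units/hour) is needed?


Formula: Production Rate = Daily Demand / Available Hours
Rate = 887 units/day / 14 hours/day
Rate = 63.4 units/hour

63.4 units/hour


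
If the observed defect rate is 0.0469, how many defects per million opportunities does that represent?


DPMO = defect_rate * 1000000 = 0.0469 * 1000000

46900


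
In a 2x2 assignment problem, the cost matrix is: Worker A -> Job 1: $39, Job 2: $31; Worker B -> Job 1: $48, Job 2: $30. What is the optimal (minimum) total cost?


Option 1: A->1 + B->2 = $39 + $30 = $69
Option 2: A->2 + B->1 = $31 + $48 = $79
Min cost = min($69, $79) = $69

$69


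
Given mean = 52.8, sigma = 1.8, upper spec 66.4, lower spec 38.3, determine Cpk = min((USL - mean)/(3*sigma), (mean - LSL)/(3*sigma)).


Cpu = (66.4 - 52.8) / (3 * 1.8) = 2.52
Cpl = (52.8 - 38.3) / (3 * 1.8) = 2.69
Cpk = min(2.52, 2.69) = 2.52

2.52


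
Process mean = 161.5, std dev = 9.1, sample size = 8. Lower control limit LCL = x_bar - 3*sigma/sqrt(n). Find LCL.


LCL = 161.5 - 3 * 9.1 / sqrt(8)

151.85


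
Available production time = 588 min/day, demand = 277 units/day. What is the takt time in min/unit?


Formula: Takt Time = Available Production Time / Customer Demand
Takt = 588 min/day / 277 units/day
Takt = 2.12 min/unit

2.12 min/unit


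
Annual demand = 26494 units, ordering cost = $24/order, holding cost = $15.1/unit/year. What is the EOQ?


Formula: EOQ = sqrt(2 * D * S / H)
Numerator: 2 * 26494 * 24 = 1271712
2DS/H = 1271712 / 15.1 = 84219.3
EOQ = sqrt(84219.3) = 290.2 units

290.2 units


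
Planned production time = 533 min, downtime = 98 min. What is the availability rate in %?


Formula: Availability = (Planned Time - Downtime) / Planned Time * 100
Uptime = 533 - 98 = 435 min
Availability = 435 / 533 * 100 = 81.6%

81.6%


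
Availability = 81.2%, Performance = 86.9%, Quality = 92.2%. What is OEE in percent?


Formula: OEE = Availability * Performance * Quality / 10000
A * P = 81.2% * 86.9% / 100 = 70.56%
OEE = 70.56% * 92.2% / 100 = 65.1%

65.1%


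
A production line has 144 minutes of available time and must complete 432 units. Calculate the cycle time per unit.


Formula: CT = Available Time / Number of Units
CT = 144 min / 432 units
CT = 0.33 min/unit

0.33 min/unit


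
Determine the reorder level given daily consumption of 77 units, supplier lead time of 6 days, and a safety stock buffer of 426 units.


Formula: ROP = (Daily Demand * Lead Time) + Safety Stock
Demand during lead time = 77 * 6 = 462 units
ROP = 462 + 426 = 888 units

888 units


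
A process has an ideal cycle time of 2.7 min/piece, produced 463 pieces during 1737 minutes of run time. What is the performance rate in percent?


Formula: Performance = (Ideal CT * Total Count) / Run Time * 100
Ideal output time = 2.7 * 463 = 1250.1 min
Performance = 1250.1 / 1737 * 100 = 72.0%

72.0%


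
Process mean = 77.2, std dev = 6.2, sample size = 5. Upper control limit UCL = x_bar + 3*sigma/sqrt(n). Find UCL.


UCL = 77.2 + 3 * 6.2 / sqrt(5)

85.52


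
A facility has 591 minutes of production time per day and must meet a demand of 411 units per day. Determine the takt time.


Formula: Takt Time = Available Production Time / Customer Demand
Takt = 591 min/day / 411 units/day
Takt = 1.44 min/unit

1.44 min/unit
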